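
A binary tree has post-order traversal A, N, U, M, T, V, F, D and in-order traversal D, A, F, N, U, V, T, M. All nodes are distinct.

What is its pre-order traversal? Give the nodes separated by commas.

D, F, A, V, U, N, T, M

The last element of post-order is the root; it splits in-order into left and right subtrees.
Root D: left subtree has 0 nodes { }, right has 7 {A, F, N, U, V, T, M}.
  Root F: left subtree has 1 node {A}, right has 5 {N, U, V, T, M}.
    Root V: left subtree has 2 nodes {N, U}, right has 2 {T, M}.
      Root U: left subtree has 1 node {N}, right has 0 { }.
      Root T: left subtree has 0 nodes { }, right has 1 {M}.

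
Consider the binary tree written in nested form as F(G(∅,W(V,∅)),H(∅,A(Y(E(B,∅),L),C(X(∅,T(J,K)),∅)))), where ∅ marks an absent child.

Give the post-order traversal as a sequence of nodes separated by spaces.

Post-order visits the left subtree, then the right subtree, then the node.
At F: go left to G.
  At G: no left child.
  At G: go right to W.
    At W: go left to V.
      V is a leaf — visit V.
    At W: no right child.
    Visit W.
  Visit G.
At F: go right to H.
  At H: no left child.
  At H: go right to A.
    At A: go left to Y.
      At Y: go left to E.
        At E: go left to B.
          B is a leaf — visit B.
        At E: no right child.
        Visit E.
      At Y: go right to L.
        L is a leaf — visit L.
      Visit Y.
    At A: go right to C.
      At C: go left to X.
        At X: no left child.
        At X: go right to T.
          At T: go left to J.
            J is a leaf — visit J.
          At T: go right to K.
            K is a leaf — visit K.
          Visit T.
        Visit X.
      At C: no right child.
      Visit C.
    Visit A.
  Visit H.
Visit F.

V W G B E L Y J K T X C A H F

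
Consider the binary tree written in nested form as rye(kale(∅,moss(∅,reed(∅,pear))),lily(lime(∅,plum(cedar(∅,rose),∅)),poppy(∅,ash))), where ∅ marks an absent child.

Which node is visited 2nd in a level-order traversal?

kale

Level-order visits nodes level by level from the root, left to right within each level.
Level 0: rye
Level 1: kale, lily
Level 2: moss, lime, poppy
Level 3: reed, plum, ash
Level 4: pear, cedar
Level 5: rose
Full level-order sequence: rye, kale, lily, moss, lime, poppy, reed, plum, ash, pear, cedar, rose.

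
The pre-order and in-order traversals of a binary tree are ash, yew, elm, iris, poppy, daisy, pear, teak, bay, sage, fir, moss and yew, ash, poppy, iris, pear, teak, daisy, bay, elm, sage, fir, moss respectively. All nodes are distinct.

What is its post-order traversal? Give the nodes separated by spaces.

yew poppy teak pear bay daisy iris moss fir sage elm ash

The first element of pre-order is the root; it splits in-order into left and right subtrees.
Root ash: left subtree has 1 node {yew}, right has 10 {poppy, iris, pear, teak, daisy, bay, elm, sage, fir, moss}.
  Root elm: left subtree has 6 nodes {poppy, iris, pear, teak, daisy, bay}, right has 3 {sage, fir, moss}.
    Root iris: left subtree has 1 node {poppy}, right has 4 {pear, teak, daisy, bay}.
      Root daisy: left subtree has 2 nodes {pear, teak}, right has 1 {bay}.
        Root pear: left subtree has 0 nodes { }, right has 1 {teak}.
    Root sage: left subtree has 0 nodes { }, right has 2 {fir, moss}.
      Root fir: left subtree has 0 nodes { }, right has 1 {moss}.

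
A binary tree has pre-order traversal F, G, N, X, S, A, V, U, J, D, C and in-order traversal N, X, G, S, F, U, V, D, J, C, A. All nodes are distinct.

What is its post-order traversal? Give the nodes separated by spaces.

The first element of pre-order is the root; it splits in-order into left and right subtrees.
Root F: left subtree has 4 nodes {N, X, G, S}, right has 6 {U, V, D, J, C, A}.
  Root G: left subtree has 2 nodes {N, X}, right has 1 {S}.
    Root N: left subtree has 0 nodes { }, right has 1 {X}.
  Root A: left subtree has 5 nodes {U, V, D, J, C}, right has 0 { }.
    Root V: left subtree has 1 node {U}, right has 3 {D, J, C}.
      Root J: left subtree has 1 node {D}, right has 1 {C}.

X N S G U D C J V A F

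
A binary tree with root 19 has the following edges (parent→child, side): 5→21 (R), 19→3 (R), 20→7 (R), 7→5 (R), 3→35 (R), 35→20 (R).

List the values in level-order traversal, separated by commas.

19, 3, 35, 20, 7, 5, 21

Level-order visits nodes level by level from the root, left to right within each level.
Level 0: 19
Level 1: 3
Level 2: 35
Level 3: 20
Level 4: 7
Level 5: 5
Level 6: 21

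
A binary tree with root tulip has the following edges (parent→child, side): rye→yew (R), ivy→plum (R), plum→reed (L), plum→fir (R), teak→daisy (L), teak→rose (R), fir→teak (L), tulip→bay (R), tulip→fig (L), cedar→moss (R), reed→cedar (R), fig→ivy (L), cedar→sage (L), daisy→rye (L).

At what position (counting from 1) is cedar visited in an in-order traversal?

4

In-order visits the left subtree, then the node, then the right subtree.
At tulip: go left to fig.
  At fig: go left to ivy.
    At ivy: no left child.
    Visit ivy.
    At ivy: go right to plum.
      At plum: go left to reed.
        At reed: no left child.
        Visit reed.
        At reed: go right to cedar.
          At cedar: go left to sage.
            sage is a leaf — visit sage.
          Visit cedar.
          At cedar: go right to moss.
            moss is a leaf — visit moss.
      Visit plum.
      At plum: go right to fir.
        At fir: go left to teak.
          At teak: go left to daisy.
            At daisy: go left to rye.
              At rye: no left child.
              Visit rye.
              At rye: go right to yew.
                yew is a leaf — visit yew.
            Visit daisy.
            At daisy: no right child.
          Visit teak.
          At teak: go right to rose.
            rose is a leaf — visit rose.
        Visit fir.
        At fir: no right child.
  Visit fig.
  At fig: no right child.
Visit tulip.
At tulip: go right to bay.
  bay is a leaf — visit bay.
Full in-order sequence: ivy, reed, sage, cedar, moss, plum, rye, yew, daisy, teak, rose, fir, fig, tulip, bay.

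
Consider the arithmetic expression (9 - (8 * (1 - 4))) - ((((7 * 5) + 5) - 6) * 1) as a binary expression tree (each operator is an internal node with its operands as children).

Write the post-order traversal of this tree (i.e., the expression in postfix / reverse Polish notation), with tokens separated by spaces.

9 8 1 4 - * - 7 5 * 5 + 6 - 1 * -

Post-order on an expression tree gives postfix notation: for each operator, emit left operand, right operand, then the operator.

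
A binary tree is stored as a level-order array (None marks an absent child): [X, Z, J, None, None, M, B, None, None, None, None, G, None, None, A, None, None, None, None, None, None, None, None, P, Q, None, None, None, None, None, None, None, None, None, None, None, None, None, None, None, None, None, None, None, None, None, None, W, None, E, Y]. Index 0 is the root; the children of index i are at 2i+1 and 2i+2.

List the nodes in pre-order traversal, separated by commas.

X, Z, J, M, G, P, W, Q, E, Y, B, A

Pre-order visits the node, then its left subtree, then its right subtree.
Visit X.
At X: go left to Z.
  Z is a leaf — visit Z.
At X: go right to J.
  Visit J.
  At J: go left to M.
    Visit M.
    At M: go left to G.
      Visit G.
      At G: go left to P.
        Visit P.
        At P: go left to W.
          W is a leaf — visit W.
        At P: no right child.
      At G: go right to Q.
        Visit Q.
        At Q: go left to E.
          E is a leaf — visit E.
        At Q: go right to Y.
          Y is a leaf — visit Y.
    At M: no right child.
  At J: go right to B.
    Visit B.
    At B: no left child.
    At B: go right to A.
      A is a leaf — visit A.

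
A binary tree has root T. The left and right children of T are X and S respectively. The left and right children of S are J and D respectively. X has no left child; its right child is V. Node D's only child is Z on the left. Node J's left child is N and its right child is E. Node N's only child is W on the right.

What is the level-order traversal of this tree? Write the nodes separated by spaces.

Level-order visits nodes level by level from the root, left to right within each level.
Level 0: T
Level 1: X, S
Level 2: V, J, D
Level 3: N, E, Z
Level 4: W

T X S V J D N E Z W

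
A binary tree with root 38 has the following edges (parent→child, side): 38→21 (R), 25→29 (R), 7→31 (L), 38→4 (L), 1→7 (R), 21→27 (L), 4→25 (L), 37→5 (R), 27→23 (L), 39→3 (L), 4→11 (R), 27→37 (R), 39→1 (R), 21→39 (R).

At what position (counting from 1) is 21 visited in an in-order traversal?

10

In-order visits the left subtree, then the node, then the right subtree.
At 38: go left to 4.
  At 4: go left to 25.
    At 25: no left child.
    Visit 25.
    At 25: go right to 29.
      29 is a leaf — visit 29.
  Visit 4.
  At 4: go right to 11.
    11 is a leaf — visit 11.
Visit 38.
At 38: go right to 21.
  At 21: go left to 27.
    At 27: go left to 23.
      23 is a leaf — visit 23.
    Visit 27.
    At 27: go right to 37.
      At 37: no left child.
      Visit 37.
      At 37: go right to 5.
        5 is a leaf — visit 5.
  Visit 21.
  At 21: go right to 39.
    At 39: go left to 3.
      3 is a leaf — visit 3.
    Visit 39.
    At 39: go right to 1.
      At 1: no left child.
      Visit 1.
      At 1: go right to 7.
        At 7: go left to 31.
          31 is a leaf — visit 31.
        Visit 7.
        At 7: no right child.
Full in-order sequence: 25, 29, 4, 11, 38, 23, 27, 37, 5, 21, 3, 39, 1, 31, 7.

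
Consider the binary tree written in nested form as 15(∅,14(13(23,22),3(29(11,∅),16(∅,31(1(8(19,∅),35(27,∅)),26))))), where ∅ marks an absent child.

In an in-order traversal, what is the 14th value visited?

In-order visits the left subtree, then the node, then the right subtree.
At 15: no left child.
Visit 15.
At 15: go right to 14.
  At 14: go left to 13.
    At 13: go left to 23.
      23 is a leaf — visit 23.
    Visit 13.
    At 13: go right to 22.
      22 is a leaf — visit 22.
  Visit 14.
  At 14: go right to 3.
    At 3: go left to 29.
      At 29: go left to 11.
        11 is a leaf — visit 11.
      Visit 29.
      At 29: no right child.
    Visit 3.
    At 3: go right to 16.
      At 16: no left child.
      Visit 16.
      At 16: go right to 31.
        At 31: go left to 1.
          At 1: go left to 8.
            At 8: go left to 19.
              19 is a leaf — visit 19.
            Visit 8.
            At 8: no right child.
          Visit 1.
          At 1: go right to 35.
            At 35: go left to 27.
              27 is a leaf — visit 27.
            Visit 35.
            At 35: no right child.
        Visit 31.
        At 31: go right to 26.
          26 is a leaf — visit 26.
Full in-order sequence: 15, 23, 13, 22, 14, 11, 29, 3, 16, 19, 8, 1, 27, 35, 31, 26.

35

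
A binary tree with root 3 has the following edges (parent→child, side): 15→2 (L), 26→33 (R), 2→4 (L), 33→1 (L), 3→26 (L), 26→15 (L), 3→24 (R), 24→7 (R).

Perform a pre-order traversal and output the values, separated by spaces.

3 26 15 2 4 33 1 24 7

Pre-order visits the node, then its left subtree, then its right subtree.
Visit 3.
At 3: go left to 26.
  Visit 26.
  At 26: go left to 15.
    Visit 15.
    At 15: go left to 2.
      Visit 2.
      At 2: go left to 4.
        4 is a leaf — visit 4.
      At 2: no right child.
    At 15: no right child.
  At 26: go right to 33.
    Visit 33.
    At 33: go left to 1.
      1 is a leaf — visit 1.
    At 33: no right child.
At 3: go right to 24.
  Visit 24.
  At 24: no left child.
  At 24: go right to 7.
    7 is a leaf — visit 7.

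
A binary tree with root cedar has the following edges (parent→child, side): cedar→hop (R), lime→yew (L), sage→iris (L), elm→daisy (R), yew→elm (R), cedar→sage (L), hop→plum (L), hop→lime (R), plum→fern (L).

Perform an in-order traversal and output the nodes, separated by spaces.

iris sage cedar fern plum hop yew elm daisy lime

In-order visits the left subtree, then the node, then the right subtree.
At cedar: go left to sage.
  At sage: go left to iris.
    iris is a leaf — visit iris.
  Visit sage.
  At sage: no right child.
Visit cedar.
At cedar: go right to hop.
  At hop: go left to plum.
    At plum: go left to fern.
      fern is a leaf — visit fern.
    Visit plum.
    At plum: no right child.
  Visit hop.
  At hop: go right to lime.
    At lime: go left to yew.
      At yew: no left child.
      Visit yew.
      At yew: go right to elm.
        At elm: no left child.
        Visit elm.
        At elm: go right to daisy.
          daisy is a leaf — visit daisy.
    Visit lime.
    At lime: no right child.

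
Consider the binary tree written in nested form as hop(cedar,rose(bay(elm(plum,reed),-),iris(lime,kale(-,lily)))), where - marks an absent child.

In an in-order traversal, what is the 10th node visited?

In-order visits the left subtree, then the node, then the right subtree.
At hop: go left to cedar.
  cedar is a leaf — visit cedar.
Visit hop.
At hop: go right to rose.
  At rose: go left to bay.
    At bay: go left to elm.
      At elm: go left to plum.
        plum is a leaf — visit plum.
      Visit elm.
      At elm: go right to reed.
        reed is a leaf — visit reed.
    Visit bay.
    At bay: no right child.
  Visit rose.
  At rose: go right to iris.
    At iris: go left to lime.
      lime is a leaf — visit lime.
    Visit iris.
    At iris: go right to kale.
      At kale: no left child.
      Visit kale.
      At kale: go right to lily.
        lily is a leaf — visit lily.
Full in-order sequence: cedar, hop, plum, elm, reed, bay, rose, lime, iris, kale, lily.

kale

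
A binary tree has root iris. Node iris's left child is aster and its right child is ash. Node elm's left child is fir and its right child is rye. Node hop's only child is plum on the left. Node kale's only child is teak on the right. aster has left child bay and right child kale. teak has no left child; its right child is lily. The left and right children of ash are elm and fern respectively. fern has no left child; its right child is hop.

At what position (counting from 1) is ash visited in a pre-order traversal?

7

Pre-order visits the node, then its left subtree, then its right subtree.
Visit iris.
At iris: go left to aster.
  Visit aster.
  At aster: go left to bay.
    bay is a leaf — visit bay.
  At aster: go right to kale.
    Visit kale.
    At kale: no left child.
    At kale: go right to teak.
      Visit teak.
      At teak: no left child.
      At teak: go right to lily.
        lily is a leaf — visit lily.
At iris: go right to ash.
  Visit ash.
  At ash: go left to elm.
    Visit elm.
    At elm: go left to fir.
      fir is a leaf — visit fir.
    At elm: go right to rye.
      rye is a leaf — visit rye.
  At ash: go right to fern.
    Visit fern.
    At fern: no left child.
    At fern: go right to hop.
      Visit hop.
      At hop: go left to plum.
        plum is a leaf — visit plum.
      At hop: no right child.
Full pre-order sequence: iris, aster, bay, kale, teak, lily, ash, elm, fir, rye, fern, hop, plum.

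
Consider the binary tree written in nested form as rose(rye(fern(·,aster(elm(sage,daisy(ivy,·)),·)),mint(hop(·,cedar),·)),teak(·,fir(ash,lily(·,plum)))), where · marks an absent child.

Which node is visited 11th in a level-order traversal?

elm

Level-order visits nodes level by level from the root, left to right within each level.
Level 0: rose
Level 1: rye, teak
Level 2: fern, mint, fir
Level 3: aster, hop, ash, lily
Level 4: elm, cedar, plum
Level 5: sage, daisy
Level 6: ivy
Full level-order sequence: rose, rye, teak, fern, mint, fir, aster, hop, ash, lily, elm, cedar, plum, sage, daisy, ivy.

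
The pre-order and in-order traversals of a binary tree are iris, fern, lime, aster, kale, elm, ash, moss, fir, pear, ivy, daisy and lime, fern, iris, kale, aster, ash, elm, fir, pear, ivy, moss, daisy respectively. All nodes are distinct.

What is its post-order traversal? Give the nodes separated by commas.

lime, fern, kale, ash, ivy, pear, fir, daisy, moss, elm, aster, iris

The first element of pre-order is the root; it splits in-order into left and right subtrees.
Root iris: left subtree has 2 nodes {lime, fern}, right has 9 {kale, aster, ash, elm, fir, pear, ivy, moss, daisy}.
  Root fern: left subtree has 1 node {lime}, right has 0 { }.
  Root aster: left subtree has 1 node {kale}, right has 7 {ash, elm, fir, pear, ivy, moss, daisy}.
    Root elm: left subtree has 1 node {ash}, right has 5 {fir, pear, ivy, moss, daisy}.
      Root moss: left subtree has 3 nodes {fir, pear, ivy}, right has 1 {daisy}.
        Root fir: left subtree has 0 nodes { }, right has 2 {pear, ivy}.
          Root pear: left subtree has 0 nodes { }, right has 1 {ivy}.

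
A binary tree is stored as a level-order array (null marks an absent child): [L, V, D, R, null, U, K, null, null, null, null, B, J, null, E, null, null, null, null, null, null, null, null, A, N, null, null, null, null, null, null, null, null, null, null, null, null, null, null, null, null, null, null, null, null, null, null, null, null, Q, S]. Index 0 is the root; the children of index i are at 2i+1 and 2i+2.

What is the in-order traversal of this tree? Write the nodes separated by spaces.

R V L A B Q N S U J D K E

In-order visits the left subtree, then the node, then the right subtree.
At L: go left to V.
  At V: go left to R.
    R is a leaf — visit R.
  Visit V.
  At V: no right child.
Visit L.
At L: go right to D.
  At D: go left to U.
    At U: go left to B.
      At B: go left to A.
        A is a leaf — visit A.
      Visit B.
      At B: go right to N.
        At N: go left to Q.
          Q is a leaf — visit Q.
        Visit N.
        At N: go right to S.
          S is a leaf — visit S.
    Visit U.
    At U: go right to J.
      J is a leaf — visit J.
  Visit D.
  At D: go right to K.
    At K: no left child.
    Visit K.
    At K: go right to E.
      E is a leaf — visit E.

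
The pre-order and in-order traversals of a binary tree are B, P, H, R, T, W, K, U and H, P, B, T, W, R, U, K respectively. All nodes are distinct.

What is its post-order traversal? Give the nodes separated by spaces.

The first element of pre-order is the root; it splits in-order into left and right subtrees.
Root B: left subtree has 2 nodes {H, P}, right has 5 {T, W, R, U, K}.
  Root P: left subtree has 1 node {H}, right has 0 { }.
  Root R: left subtree has 2 nodes {T, W}, right has 2 {U, K}.
    Root T: left subtree has 0 nodes { }, right has 1 {W}.
    Root K: left subtree has 1 node {U}, right has 0 { }.

H P W T U K R B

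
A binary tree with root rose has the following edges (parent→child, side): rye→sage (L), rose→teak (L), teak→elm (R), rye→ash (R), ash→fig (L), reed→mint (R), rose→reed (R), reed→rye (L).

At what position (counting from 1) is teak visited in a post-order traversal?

Post-order visits the left subtree, then the right subtree, then the node.
At rose: go left to teak.
  At teak: no left child.
  At teak: go right to elm.
    elm is a leaf — visit elm.
  Visit teak.
At rose: go right to reed.
  At reed: go left to rye.
    At rye: go left to sage.
      sage is a leaf — visit sage.
    At rye: go right to ash.
      At ash: go left to fig.
        fig is a leaf — visit fig.
      At ash: no right child.
      Visit ash.
    Visit rye.
  At reed: go right to mint.
    mint is a leaf — visit mint.
  Visit reed.
Visit rose.
Full post-order sequence: elm, teak, sage, fig, ash, rye, mint, reed, rose.

2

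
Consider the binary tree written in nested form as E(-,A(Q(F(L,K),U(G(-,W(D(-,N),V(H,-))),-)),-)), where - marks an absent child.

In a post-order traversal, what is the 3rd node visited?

F

Post-order visits the left subtree, then the right subtree, then the node.
At E: no left child.
At E: go right to A.
  At A: go left to Q.
    At Q: go left to F.
      At F: go left to L.
        L is a leaf — visit L.
      At F: go right to K.
        K is a leaf — visit K.
      Visit F.
    At Q: go right to U.
      At U: go left to G.
        At G: no left child.
        At G: go right to W.
          At W: go left to D.
            At D: no left child.
            At D: go right to N.
              N is a leaf — visit N.
            Visit D.
          At W: go right to V.
            At V: go left to H.
              H is a leaf — visit H.
            At V: no right child.
            Visit V.
          Visit W.
        Visit G.
      At U: no right child.
      Visit U.
    Visit Q.
  At A: no right child.
  Visit A.
Visit E.
Full post-order sequence: L, K, F, N, D, H, V, W, G, U, Q, A, E.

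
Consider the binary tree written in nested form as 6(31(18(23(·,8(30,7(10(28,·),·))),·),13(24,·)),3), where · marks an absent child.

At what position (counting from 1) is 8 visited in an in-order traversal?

3

In-order visits the left subtree, then the node, then the right subtree.
At 6: go left to 31.
  At 31: go left to 18.
    At 18: go left to 23.
      At 23: no left child.
      Visit 23.
      At 23: go right to 8.
        At 8: go left to 30.
          30 is a leaf — visit 30.
        Visit 8.
        At 8: go right to 7.
          At 7: go left to 10.
            At 10: go left to 28.
              28 is a leaf — visit 28.
            Visit 10.
            At 10: no right child.
          Visit 7.
          At 7: no right child.
    Visit 18.
    At 18: no right child.
  Visit 31.
  At 31: go right to 13.
    At 13: go left to 24.
      24 is a leaf — visit 24.
    Visit 13.
    At 13: no right child.
Visit 6.
At 6: go right to 3.
  3 is a leaf — visit 3.
Full in-order sequence: 23, 30, 8, 28, 10, 7, 18, 31, 24, 13, 6, 3.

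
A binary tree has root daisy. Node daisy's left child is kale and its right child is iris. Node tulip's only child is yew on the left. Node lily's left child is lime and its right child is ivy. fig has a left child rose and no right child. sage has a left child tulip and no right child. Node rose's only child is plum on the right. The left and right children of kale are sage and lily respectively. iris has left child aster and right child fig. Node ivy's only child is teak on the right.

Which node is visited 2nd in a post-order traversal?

Post-order visits the left subtree, then the right subtree, then the node.
At daisy: go left to kale.
  At kale: go left to sage.
    At sage: go left to tulip.
      At tulip: go left to yew.
        yew is a leaf — visit yew.
      At tulip: no right child.
      Visit tulip.
    At sage: no right child.
    Visit sage.
  At kale: go right to lily.
    At lily: go left to lime.
      lime is a leaf — visit lime.
    At lily: go right to ivy.
      At ivy: no left child.
      At ivy: go right to teak.
        teak is a leaf — visit teak.
      Visit ivy.
    Visit lily.
  Visit kale.
At daisy: go right to iris.
  At iris: go left to aster.
    aster is a leaf — visit aster.
  At iris: go right to fig.
    At fig: go left to rose.
      At rose: no left child.
      At rose: go right to plum.
        plum is a leaf — visit plum.
      Visit rose.
    At fig: no right child.
    Visit fig.
  Visit iris.
Visit daisy.
Full post-order sequence: yew, tulip, sage, lime, teak, ivy, lily, kale, aster, plum, rose, fig, iris, daisy.

tulip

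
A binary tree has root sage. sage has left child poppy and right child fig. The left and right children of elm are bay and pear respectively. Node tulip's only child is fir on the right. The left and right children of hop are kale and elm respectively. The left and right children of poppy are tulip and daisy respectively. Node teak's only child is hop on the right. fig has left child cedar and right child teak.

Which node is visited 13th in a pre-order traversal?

pear

Pre-order visits the node, then its left subtree, then its right subtree.
Visit sage.
At sage: go left to poppy.
  Visit poppy.
  At poppy: go left to tulip.
    Visit tulip.
    At tulip: no left child.
    At tulip: go right to fir.
      fir is a leaf — visit fir.
  At poppy: go right to daisy.
    daisy is a leaf — visit daisy.
At sage: go right to fig.
  Visit fig.
  At fig: go left to cedar.
    cedar is a leaf — visit cedar.
  At fig: go right to teak.
    Visit teak.
    At teak: no left child.
    At teak: go right to hop.
      Visit hop.
      At hop: go left to kale.
        kale is a leaf — visit kale.
      At hop: go right to elm.
        Visit elm.
        At elm: go left to bay.
          bay is a leaf — visit bay.
        At elm: go right to pear.
          pear is a leaf — visit pear.
Full pre-order sequence: sage, poppy, tulip, fir, daisy, fig, cedar, teak, hop, kale, elm, bay, pear.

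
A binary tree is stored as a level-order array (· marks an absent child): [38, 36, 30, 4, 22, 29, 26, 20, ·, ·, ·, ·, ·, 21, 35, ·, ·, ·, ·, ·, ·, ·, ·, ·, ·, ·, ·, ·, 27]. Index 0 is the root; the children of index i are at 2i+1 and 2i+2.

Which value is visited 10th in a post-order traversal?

30

Post-order visits the left subtree, then the right subtree, then the node.
At 38: go left to 36.
  At 36: go left to 4.
    At 4: go left to 20.
      20 is a leaf — visit 20.
    At 4: no right child.
    Visit 4.
  At 36: go right to 22.
    22 is a leaf — visit 22.
  Visit 36.
At 38: go right to 30.
  At 30: go left to 29.
    29 is a leaf — visit 29.
  At 30: go right to 26.
    At 26: go left to 21.
      At 21: no left child.
      At 21: go right to 27.
        27 is a leaf — visit 27.
      Visit 21.
    At 26: go right to 35.
      35 is a leaf — visit 35.
    Visit 26.
  Visit 30.
Visit 38.
Full post-order sequence: 20, 4, 22, 36, 29, 27, 21, 35, 26, 30, 38.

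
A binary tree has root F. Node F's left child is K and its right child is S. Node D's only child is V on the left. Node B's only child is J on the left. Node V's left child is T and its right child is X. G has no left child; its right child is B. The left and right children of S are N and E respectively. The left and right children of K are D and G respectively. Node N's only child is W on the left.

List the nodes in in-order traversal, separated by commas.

T, V, X, D, K, G, J, B, F, W, N, S, E

In-order visits the left subtree, then the node, then the right subtree.
At F: go left to K.
  At K: go left to D.
    At D: go left to V.
      At V: go left to T.
        T is a leaf — visit T.
      Visit V.
      At V: go right to X.
        X is a leaf — visit X.
    Visit D.
    At D: no right child.
  Visit K.
  At K: go right to G.
    At G: no left child.
    Visit G.
    At G: go right to B.
      At B: go left to J.
        J is a leaf — visit J.
      Visit B.
      At B: no right child.
Visit F.
At F: go right to S.
  At S: go left to N.
    At N: go left to W.
      W is a leaf — visit W.
    Visit N.
    At N: no right child.
  Visit S.
  At S: go right to E.
    E is a leaf — visit E.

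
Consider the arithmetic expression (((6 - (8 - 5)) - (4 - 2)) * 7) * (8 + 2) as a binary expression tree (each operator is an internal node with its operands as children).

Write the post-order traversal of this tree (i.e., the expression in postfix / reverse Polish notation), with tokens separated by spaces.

Post-order on an expression tree gives postfix notation: for each operator, emit left operand, right operand, then the operator.

6 8 5 - - 4 2 - - 7 * 8 2 + *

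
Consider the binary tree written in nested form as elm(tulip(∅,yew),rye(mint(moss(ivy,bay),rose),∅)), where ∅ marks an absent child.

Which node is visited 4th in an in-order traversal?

ivy

In-order visits the left subtree, then the node, then the right subtree.
At elm: go left to tulip.
  At tulip: no left child.
  Visit tulip.
  At tulip: go right to yew.
    yew is a leaf — visit yew.
Visit elm.
At elm: go right to rye.
  At rye: go left to mint.
    At mint: go left to moss.
      At moss: go left to ivy.
        ivy is a leaf — visit ivy.
      Visit moss.
      At moss: go right to bay.
        bay is a leaf — visit bay.
    Visit mint.
    At mint: go right to rose.
      rose is a leaf — visit rose.
  Visit rye.
  At rye: no right child.
Full in-order sequence: tulip, yew, elm, ivy, moss, bay, mint, rose, rye.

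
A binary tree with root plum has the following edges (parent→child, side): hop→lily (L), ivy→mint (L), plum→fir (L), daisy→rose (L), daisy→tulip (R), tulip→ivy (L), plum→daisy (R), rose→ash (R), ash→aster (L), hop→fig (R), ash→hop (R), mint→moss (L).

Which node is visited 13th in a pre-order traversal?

moss

Pre-order visits the node, then its left subtree, then its right subtree.
Visit plum.
At plum: go left to fir.
  fir is a leaf — visit fir.
At plum: go right to daisy.
  Visit daisy.
  At daisy: go left to rose.
    Visit rose.
    At rose: no left child.
    At rose: go right to ash.
      Visit ash.
      At ash: go left to aster.
        aster is a leaf — visit aster.
      At ash: go right to hop.
        Visit hop.
        At hop: go left to lily.
          lily is a leaf — visit lily.
        At hop: go right to fig.
          fig is a leaf — visit fig.
  At daisy: go right to tulip.
    Visit tulip.
    At tulip: go left to ivy.
      Visit ivy.
      At ivy: go left to mint.
        Visit mint.
        At mint: go left to moss.
          moss is a leaf — visit moss.
        At mint: no right child.
      At ivy: no right child.
    At tulip: no right child.
Full pre-order sequence: plum, fir, daisy, rose, ash, aster, hop, lily, fig, tulip, ivy, mint, moss.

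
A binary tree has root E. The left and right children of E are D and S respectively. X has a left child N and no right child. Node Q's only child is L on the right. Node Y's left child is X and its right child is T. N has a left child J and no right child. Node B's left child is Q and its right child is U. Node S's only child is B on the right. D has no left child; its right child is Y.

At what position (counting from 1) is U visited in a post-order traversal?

Post-order visits the left subtree, then the right subtree, then the node.
At E: go left to D.
  At D: no left child.
  At D: go right to Y.
    At Y: go left to X.
      At X: go left to N.
        At N: go left to J.
          J is a leaf — visit J.
        At N: no right child.
        Visit N.
      At X: no right child.
      Visit X.
    At Y: go right to T.
      T is a leaf — visit T.
    Visit Y.
  Visit D.
At E: go right to S.
  At S: no left child.
  At S: go right to B.
    At B: go left to Q.
      At Q: no left child.
      At Q: go right to L.
        L is a leaf — visit L.
      Visit Q.
    At B: go right to U.
      U is a leaf — visit U.
    Visit B.
  Visit S.
Visit E.
Full post-order sequence: J, N, X, T, Y, D, L, Q, U, B, S, E.

9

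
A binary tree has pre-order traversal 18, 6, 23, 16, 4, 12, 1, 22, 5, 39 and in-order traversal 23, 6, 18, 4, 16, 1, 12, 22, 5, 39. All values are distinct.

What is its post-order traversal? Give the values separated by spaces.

23 6 4 1 39 5 22 12 16 18

The first element of pre-order is the root; it splits in-order into left and right subtrees.
Root 18: left subtree has 2 nodes {23, 6}, right has 7 {4, 16, 1, 12, 22, 5, 39}.
  Root 6: left subtree has 1 node {23}, right has 0 { }.
  Root 16: left subtree has 1 node {4}, right has 5 {1, 12, 22, 5, 39}.
    Root 12: left subtree has 1 node {1}, right has 3 {22, 5, 39}.
      Root 22: left subtree has 0 nodes { }, right has 2 {5, 39}.
        Root 5: left subtree has 0 nodes { }, right has 1 {39}.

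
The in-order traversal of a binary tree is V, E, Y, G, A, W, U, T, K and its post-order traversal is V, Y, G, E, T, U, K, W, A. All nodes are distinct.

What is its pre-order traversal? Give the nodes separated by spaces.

The last element of post-order is the root; it splits in-order into left and right subtrees.
Root A: left subtree has 4 nodes {V, E, Y, G}, right has 4 {W, U, T, K}.
  Root E: left subtree has 1 node {V}, right has 2 {Y, G}.
    Root G: left subtree has 1 node {Y}, right has 0 { }.
  Root W: left subtree has 0 nodes { }, right has 3 {U, T, K}.
    Root K: left subtree has 2 nodes {U, T}, right has 0 { }.
      Root U: left subtree has 0 nodes { }, right has 1 {T}.

A E V G Y W K U T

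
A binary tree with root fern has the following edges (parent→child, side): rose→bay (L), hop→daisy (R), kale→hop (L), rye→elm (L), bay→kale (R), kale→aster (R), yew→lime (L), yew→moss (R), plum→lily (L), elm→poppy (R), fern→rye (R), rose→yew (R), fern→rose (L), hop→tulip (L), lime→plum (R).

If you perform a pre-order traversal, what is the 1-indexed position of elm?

Pre-order visits the node, then its left subtree, then its right subtree.
Visit fern.
At fern: go left to rose.
  Visit rose.
  At rose: go left to bay.
    Visit bay.
    At bay: no left child.
    At bay: go right to kale.
      Visit kale.
      At kale: go left to hop.
        Visit hop.
        At hop: go left to tulip.
          tulip is a leaf — visit tulip.
        At hop: go right to daisy.
          daisy is a leaf — visit daisy.
      At kale: go right to aster.
        aster is a leaf — visit aster.
  At rose: go right to yew.
    Visit yew.
    At yew: go left to lime.
      Visit lime.
      At lime: no left child.
      At lime: go right to plum.
        Visit plum.
        At plum: go left to lily.
          lily is a leaf — visit lily.
        At plum: no right child.
    At yew: go right to moss.
      moss is a leaf — visit moss.
At fern: go right to rye.
  Visit rye.
  At rye: go left to elm.
    Visit elm.
    At elm: no left child.
    At elm: go right to poppy.
      poppy is a leaf — visit poppy.
  At rye: no right child.
Full pre-order sequence: fern, rose, bay, kale, hop, tulip, daisy, aster, yew, lime, plum, lily, moss, rye, elm, poppy.

15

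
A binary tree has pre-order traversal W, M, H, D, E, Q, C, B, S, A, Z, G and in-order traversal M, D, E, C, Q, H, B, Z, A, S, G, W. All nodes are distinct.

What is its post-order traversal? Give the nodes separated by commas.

C, Q, E, D, Z, A, G, S, B, H, M, W

The first element of pre-order is the root; it splits in-order into left and right subtrees.
Root W: left subtree has 11 nodes {M, D, E, C, Q, H, B, Z, A, S, G}, right has 0 { }.
  Root M: left subtree has 0 nodes { }, right has 10 {D, E, C, Q, H, B, Z, A, S, G}.
    Root H: left subtree has 4 nodes {D, E, C, Q}, right has 5 {B, Z, A, S, G}.
      Root D: left subtree has 0 nodes { }, right has 3 {E, C, Q}.
        Root E: left subtree has 0 nodes { }, right has 2 {C, Q}.
          Root Q: left subtree has 1 node {C}, right has 0 { }.
      Root B: left subtree has 0 nodes { }, right has 4 {Z, A, S, G}.
        Root S: left subtree has 2 nodes {Z, A}, right has 1 {G}.
          Root A: left subtree has 1 node {Z}, right has 0 { }.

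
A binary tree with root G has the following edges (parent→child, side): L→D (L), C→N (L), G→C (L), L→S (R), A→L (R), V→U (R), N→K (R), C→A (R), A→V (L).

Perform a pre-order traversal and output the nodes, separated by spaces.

Pre-order visits the node, then its left subtree, then its right subtree.
Visit G.
At G: go left to C.
  Visit C.
  At C: go left to N.
    Visit N.
    At N: no left child.
    At N: go right to K.
      K is a leaf — visit K.
  At C: go right to A.
    Visit A.
    At A: go left to V.
      Visit V.
      At V: no left child.
      At V: go right to U.
        U is a leaf — visit U.
    At A: go right to L.
      Visit L.
      At L: go left to D.
        D is a leaf — visit D.
      At L: go right to S.
        S is a leaf — visit S.
At G: no right child.

G C N K A V U L D S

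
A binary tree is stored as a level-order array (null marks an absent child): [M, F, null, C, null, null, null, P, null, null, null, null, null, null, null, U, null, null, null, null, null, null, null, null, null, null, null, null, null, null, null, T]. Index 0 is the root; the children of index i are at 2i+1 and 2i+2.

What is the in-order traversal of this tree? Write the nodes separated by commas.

In-order visits the left subtree, then the node, then the right subtree.
At M: go left to F.
  At F: go left to C.
    At C: go left to P.
      At P: go left to U.
        At U: go left to T.
          T is a leaf — visit T.
        Visit U.
        At U: no right child.
      Visit P.
      At P: no right child.
    Visit C.
    At C: no right child.
  Visit F.
  At F: no right child.
Visit M.
At M: no right child.

T, U, P, C, F, M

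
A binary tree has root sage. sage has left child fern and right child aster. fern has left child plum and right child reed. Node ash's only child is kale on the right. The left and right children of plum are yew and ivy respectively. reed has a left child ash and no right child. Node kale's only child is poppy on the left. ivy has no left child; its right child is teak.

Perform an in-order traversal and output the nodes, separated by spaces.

In-order visits the left subtree, then the node, then the right subtree.
At sage: go left to fern.
  At fern: go left to plum.
    At plum: go left to yew.
      yew is a leaf — visit yew.
    Visit plum.
    At plum: go right to ivy.
      At ivy: no left child.
      Visit ivy.
      At ivy: go right to teak.
        teak is a leaf — visit teak.
  Visit fern.
  At fern: go right to reed.
    At reed: go left to ash.
      At ash: no left child.
      Visit ash.
      At ash: go right to kale.
        At kale: go left to poppy.
          poppy is a leaf — visit poppy.
        Visit kale.
        At kale: no right child.
    Visit reed.
    At reed: no right child.
Visit sage.
At sage: go right to aster.
  aster is a leaf — visit aster.

yew plum ivy teak fern ash poppy kale reed sage aster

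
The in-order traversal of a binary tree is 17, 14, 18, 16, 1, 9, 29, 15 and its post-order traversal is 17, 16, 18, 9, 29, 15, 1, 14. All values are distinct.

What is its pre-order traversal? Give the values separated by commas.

The last element of post-order is the root; it splits in-order into left and right subtrees.
Root 14: left subtree has 1 node {17}, right has 6 {18, 16, 1, 9, 29, 15}.
  Root 1: left subtree has 2 nodes {18, 16}, right has 3 {9, 29, 15}.
    Root 18: left subtree has 0 nodes { }, right has 1 {16}.
    Root 15: left subtree has 2 nodes {9, 29}, right has 0 { }.
      Root 29: left subtree has 1 node {9}, right has 0 { }.

14, 17, 1, 18, 16, 15, 29, 9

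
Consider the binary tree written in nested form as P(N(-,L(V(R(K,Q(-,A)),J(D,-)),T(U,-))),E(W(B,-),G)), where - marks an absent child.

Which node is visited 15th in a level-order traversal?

Level-order visits nodes level by level from the root, left to right within each level.
Level 0: P
Level 1: N, E
Level 2: L, W, G
Level 3: V, T, B
Level 4: R, J, U
Level 5: K, Q, D
Level 6: A
Full level-order sequence: P, N, E, L, W, G, V, T, B, R, J, U, K, Q, D, A.

D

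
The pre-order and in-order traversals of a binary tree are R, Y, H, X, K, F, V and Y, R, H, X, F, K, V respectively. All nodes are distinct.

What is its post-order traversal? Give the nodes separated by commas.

Y, F, V, K, X, H, R

The first element of pre-order is the root; it splits in-order into left and right subtrees.
Root R: left subtree has 1 node {Y}, right has 5 {H, X, F, K, V}.
  Root H: left subtree has 0 nodes { }, right has 4 {X, F, K, V}.
    Root X: left subtree has 0 nodes { }, right has 3 {F, K, V}.
      Root K: left subtree has 1 node {F}, right has 1 {V}.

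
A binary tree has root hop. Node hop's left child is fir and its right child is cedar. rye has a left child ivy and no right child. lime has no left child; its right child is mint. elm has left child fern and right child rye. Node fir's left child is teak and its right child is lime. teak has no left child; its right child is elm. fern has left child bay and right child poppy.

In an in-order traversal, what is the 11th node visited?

In-order visits the left subtree, then the node, then the right subtree.
At hop: go left to fir.
  At fir: go left to teak.
    At teak: no left child.
    Visit teak.
    At teak: go right to elm.
      At elm: go left to fern.
        At fern: go left to bay.
          bay is a leaf — visit bay.
        Visit fern.
        At fern: go right to poppy.
          poppy is a leaf — visit poppy.
      Visit elm.
      At elm: go right to rye.
        At rye: go left to ivy.
          ivy is a leaf — visit ivy.
        Visit rye.
        At rye: no right child.
  Visit fir.
  At fir: go right to lime.
    At lime: no left child.
    Visit lime.
    At lime: go right to mint.
      mint is a leaf — visit mint.
Visit hop.
At hop: go right to cedar.
  cedar is a leaf — visit cedar.
Full in-order sequence: teak, bay, fern, poppy, elm, ivy, rye, fir, lime, mint, hop, cedar.

hop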